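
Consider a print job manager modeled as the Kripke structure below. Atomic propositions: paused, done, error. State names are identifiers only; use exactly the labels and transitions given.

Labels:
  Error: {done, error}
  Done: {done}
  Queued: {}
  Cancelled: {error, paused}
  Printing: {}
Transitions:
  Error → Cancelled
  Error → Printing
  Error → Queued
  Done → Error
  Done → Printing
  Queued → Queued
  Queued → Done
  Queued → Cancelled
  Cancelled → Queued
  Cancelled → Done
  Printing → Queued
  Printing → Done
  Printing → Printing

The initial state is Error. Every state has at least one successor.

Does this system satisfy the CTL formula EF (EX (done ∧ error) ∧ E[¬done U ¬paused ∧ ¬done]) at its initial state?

Does not hold

States satisfying EX (done ∧ error) ∧ E[¬done U ¬paused ∧ ¬done]: ∅.
States satisfying EF (EX (done ∧ error) ∧ E[¬done U ¬paused ∧ ¬done]): ∅.
No suitable path/successor from Error witnesses the formula.
Error ∉ Sat(EF (EX (done ∧ error) ∧ E[¬done U ¬paused ∧ ¬done])).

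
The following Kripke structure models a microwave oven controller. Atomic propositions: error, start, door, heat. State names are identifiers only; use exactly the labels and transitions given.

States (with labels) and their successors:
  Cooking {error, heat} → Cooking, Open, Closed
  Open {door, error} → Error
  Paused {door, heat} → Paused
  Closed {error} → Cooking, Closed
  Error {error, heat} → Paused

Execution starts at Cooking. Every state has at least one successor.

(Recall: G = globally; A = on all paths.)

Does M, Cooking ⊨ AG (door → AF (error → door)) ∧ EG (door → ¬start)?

States satisfying door → AF (error → door): {Cooking, Open, Paused, Closed, Error}.
States satisfying AG (door → AF (error → door)): {Cooking, Open, Paused, Closed, Error}.
States satisfying door → ¬start: {Cooking, Open, Paused, Closed, Error}.
States satisfying EG (door → ¬start): {Cooking, Open, Paused, Closed, Error}.
States satisfying AG (door → AF (error → door)) ∧ EG (door → ¬start): {Cooking, Open, Paused, Closed, Error}.
Cooking ∈ Sat(AG (door → AF (error → door)) ∧ EG (door → ¬start)).

Yes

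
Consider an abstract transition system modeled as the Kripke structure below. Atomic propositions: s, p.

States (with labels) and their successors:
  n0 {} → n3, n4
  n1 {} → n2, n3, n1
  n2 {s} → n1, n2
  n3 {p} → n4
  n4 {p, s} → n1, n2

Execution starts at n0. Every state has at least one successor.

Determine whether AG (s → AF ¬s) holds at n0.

Violated

States satisfying s → AF ¬s: {n0, n1, n3}.
States satisfying AG (s → AF ¬s): ∅.
n2 is reachable from n0 and violates s → AF ¬s, so AG fails at n0.
n0 ∉ Sat(AG (s → AF ¬s)).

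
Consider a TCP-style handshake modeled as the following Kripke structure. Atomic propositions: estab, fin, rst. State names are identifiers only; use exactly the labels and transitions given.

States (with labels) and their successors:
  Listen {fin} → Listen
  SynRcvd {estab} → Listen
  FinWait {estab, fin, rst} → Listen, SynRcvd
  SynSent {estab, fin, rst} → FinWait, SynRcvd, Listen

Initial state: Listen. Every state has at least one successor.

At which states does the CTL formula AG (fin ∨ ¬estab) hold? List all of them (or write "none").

{Listen}

States satisfying fin ∨ ¬estab: {Listen, FinWait, SynSent}.
States satisfying AG (fin ∨ ¬estab): {Listen}.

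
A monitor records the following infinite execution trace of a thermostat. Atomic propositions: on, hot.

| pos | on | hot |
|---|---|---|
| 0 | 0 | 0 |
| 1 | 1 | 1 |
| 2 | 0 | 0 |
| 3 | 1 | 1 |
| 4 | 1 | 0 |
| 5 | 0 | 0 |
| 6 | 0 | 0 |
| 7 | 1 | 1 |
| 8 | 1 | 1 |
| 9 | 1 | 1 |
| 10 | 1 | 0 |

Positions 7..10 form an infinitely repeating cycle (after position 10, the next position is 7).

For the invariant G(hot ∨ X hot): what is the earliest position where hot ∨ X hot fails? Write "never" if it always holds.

Check hot ∨ X hot at each position in order: 0 ✓, 1 ✓, 2 ✓, 3 ✓.
At position 4 the labels are {on} and the next position 5 has {}, so hot ∨ X hot is false there. This is the first violation.

4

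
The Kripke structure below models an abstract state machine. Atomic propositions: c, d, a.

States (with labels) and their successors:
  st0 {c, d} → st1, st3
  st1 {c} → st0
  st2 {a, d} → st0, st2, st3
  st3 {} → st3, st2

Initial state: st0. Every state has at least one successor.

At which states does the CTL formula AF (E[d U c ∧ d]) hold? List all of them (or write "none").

States satisfying E[d U c ∧ d]: {st0, st2}.
States satisfying AF (E[d U c ∧ d]): {st0, st1, st2}.

{st0, st1, st2}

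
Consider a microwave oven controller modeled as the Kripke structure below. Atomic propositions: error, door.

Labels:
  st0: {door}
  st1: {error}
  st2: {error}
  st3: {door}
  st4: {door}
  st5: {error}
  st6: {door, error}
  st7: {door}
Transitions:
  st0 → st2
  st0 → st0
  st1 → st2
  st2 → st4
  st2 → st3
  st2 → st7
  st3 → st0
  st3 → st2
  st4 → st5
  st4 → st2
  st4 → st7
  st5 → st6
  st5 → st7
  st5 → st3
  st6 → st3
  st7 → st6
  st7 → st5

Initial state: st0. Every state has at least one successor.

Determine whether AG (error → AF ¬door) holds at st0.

States satisfying error → AF ¬door: {st0, st1, st2, st3, st4, st5, st7}.
States satisfying AG (error → AF ¬door): ∅.
st6 is reachable from st0 and violates error → AF ¬door, so AG fails at st0.
st0 ∉ Sat(AG (error → AF ¬door)).

No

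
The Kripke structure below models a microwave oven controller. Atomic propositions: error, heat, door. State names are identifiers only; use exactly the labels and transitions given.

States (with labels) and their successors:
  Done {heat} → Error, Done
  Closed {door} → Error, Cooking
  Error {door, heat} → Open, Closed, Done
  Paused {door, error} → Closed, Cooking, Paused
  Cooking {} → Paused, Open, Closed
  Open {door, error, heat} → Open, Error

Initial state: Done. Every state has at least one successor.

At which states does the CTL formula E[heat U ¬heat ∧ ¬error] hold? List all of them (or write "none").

States satisfying heat: {Done, Error, Open}.
States satisfying ¬heat ∧ ¬error: {Closed, Cooking}.
States satisfying E[heat U ¬heat ∧ ¬error]: {Done, Closed, Error, Cooking, Open}.

{Done, Closed, Error, Cooking, Open}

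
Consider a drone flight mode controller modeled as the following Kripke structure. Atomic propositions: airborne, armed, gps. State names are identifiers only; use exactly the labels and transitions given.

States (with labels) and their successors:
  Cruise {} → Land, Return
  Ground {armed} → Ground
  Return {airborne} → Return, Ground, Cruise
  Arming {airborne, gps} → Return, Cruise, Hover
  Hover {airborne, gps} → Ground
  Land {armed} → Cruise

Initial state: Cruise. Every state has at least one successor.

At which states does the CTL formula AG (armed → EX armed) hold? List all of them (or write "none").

{Ground, Hover}

States satisfying armed → EX armed: {Cruise, Ground, Return, Arming, Hover}.
States satisfying AG (armed → EX armed): {Ground, Hover}.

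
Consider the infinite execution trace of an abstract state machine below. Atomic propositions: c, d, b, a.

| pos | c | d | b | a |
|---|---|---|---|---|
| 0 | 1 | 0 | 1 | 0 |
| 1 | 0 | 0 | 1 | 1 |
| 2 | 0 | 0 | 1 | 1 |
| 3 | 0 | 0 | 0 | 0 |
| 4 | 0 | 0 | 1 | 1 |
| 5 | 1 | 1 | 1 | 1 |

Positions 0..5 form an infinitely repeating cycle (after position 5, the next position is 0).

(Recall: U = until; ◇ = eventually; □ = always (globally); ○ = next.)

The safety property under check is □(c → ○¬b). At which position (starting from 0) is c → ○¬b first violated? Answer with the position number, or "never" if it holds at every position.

At position 0 the labels are {b, c} and the next position 1 has {a, b}, so c → ○¬b is false there. This is the first violation.

0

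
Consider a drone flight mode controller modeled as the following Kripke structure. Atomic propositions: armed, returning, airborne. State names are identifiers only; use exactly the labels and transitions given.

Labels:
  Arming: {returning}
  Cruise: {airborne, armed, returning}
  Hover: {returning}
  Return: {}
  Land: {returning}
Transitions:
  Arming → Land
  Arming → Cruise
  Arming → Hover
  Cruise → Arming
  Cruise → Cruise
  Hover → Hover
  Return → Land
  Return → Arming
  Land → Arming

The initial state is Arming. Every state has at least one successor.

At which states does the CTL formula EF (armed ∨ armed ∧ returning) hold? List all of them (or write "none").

States satisfying armed ∨ armed ∧ returning: {Cruise}.
States satisfying EF (armed ∨ armed ∧ returning): {Arming, Cruise, Return, Land}.

{Arming, Cruise, Return, Land}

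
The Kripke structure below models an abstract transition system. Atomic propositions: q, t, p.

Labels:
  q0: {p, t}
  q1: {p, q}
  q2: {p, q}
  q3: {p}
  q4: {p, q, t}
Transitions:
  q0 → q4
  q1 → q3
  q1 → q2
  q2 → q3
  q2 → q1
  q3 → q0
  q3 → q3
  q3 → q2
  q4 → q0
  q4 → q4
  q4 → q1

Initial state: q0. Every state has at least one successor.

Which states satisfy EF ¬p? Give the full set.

none

States satisfying ¬p: ∅.
States satisfying EF ¬p: ∅.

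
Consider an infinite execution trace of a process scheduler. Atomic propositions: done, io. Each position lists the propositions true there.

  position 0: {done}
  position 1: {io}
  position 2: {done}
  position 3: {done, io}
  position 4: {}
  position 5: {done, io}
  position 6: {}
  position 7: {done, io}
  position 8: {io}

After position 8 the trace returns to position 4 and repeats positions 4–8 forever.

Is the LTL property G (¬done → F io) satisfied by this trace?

Yes

¬done → F io holds at every position 0..8, and those are all positions ever visited, so G (¬done → F io) holds.
Positions where ¬done holds: 1, 4, 6, 8.
Check F io at each: 1→ok, 4→ok, 6→ok, 8→ok.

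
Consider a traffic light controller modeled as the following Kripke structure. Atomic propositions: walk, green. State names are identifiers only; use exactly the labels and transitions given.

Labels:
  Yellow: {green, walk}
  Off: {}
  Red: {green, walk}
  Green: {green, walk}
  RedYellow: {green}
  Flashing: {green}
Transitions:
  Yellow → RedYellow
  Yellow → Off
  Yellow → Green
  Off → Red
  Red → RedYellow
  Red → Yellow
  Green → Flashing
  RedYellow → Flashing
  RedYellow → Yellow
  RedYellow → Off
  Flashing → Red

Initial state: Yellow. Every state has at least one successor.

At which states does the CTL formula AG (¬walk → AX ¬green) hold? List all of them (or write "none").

States satisfying ¬walk → AX ¬green: {Yellow, Red, Green}.
States satisfying AG (¬walk → AX ¬green): ∅.

none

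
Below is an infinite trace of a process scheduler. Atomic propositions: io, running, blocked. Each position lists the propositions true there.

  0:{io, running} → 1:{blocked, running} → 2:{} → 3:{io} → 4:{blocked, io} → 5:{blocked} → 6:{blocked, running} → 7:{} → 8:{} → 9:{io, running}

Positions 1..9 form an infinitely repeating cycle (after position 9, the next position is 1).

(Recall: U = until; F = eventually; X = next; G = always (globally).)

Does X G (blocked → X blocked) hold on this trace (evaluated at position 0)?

The position after 0 is 1; G (blocked → X blocked) is false there.

Violated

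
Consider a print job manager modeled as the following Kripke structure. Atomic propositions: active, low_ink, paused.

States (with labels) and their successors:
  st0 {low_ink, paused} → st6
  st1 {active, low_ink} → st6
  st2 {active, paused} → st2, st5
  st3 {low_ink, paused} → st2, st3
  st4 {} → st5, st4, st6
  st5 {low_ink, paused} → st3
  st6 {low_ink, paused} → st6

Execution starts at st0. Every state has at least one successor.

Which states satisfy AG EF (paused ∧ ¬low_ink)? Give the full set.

{st2, st3, st5}

States satisfying EF (paused ∧ ¬low_ink): {st2, st3, st4, st5}.
States satisfying AG EF (paused ∧ ¬low_ink): {st2, st3, st5}.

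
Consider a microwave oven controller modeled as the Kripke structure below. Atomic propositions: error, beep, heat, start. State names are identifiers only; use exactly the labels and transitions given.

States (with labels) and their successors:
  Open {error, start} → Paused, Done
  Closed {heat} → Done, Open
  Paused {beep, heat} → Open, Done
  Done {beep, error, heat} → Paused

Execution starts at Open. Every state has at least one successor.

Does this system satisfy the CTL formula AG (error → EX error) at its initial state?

No

States satisfying error → EX error: {Open, Closed, Paused}.
States satisfying AG (error → EX error): ∅.
Done is reachable from Open and violates error → EX error, so AG fails at Open.
Open ∉ Sat(AG (error → EX error)).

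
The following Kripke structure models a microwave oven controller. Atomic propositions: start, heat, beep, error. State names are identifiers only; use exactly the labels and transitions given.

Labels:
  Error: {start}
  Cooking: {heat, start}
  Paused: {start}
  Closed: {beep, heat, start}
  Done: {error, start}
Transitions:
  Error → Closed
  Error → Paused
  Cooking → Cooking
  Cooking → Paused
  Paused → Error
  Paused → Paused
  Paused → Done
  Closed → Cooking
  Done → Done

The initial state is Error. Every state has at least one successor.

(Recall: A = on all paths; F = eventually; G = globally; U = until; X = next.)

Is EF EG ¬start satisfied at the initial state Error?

States satisfying EG ¬start: ∅.
States satisfying EF EG ¬start: ∅.
No suitable path/successor from Error witnesses the formula.
Error ∉ Sat(EF EG ¬start).

Violated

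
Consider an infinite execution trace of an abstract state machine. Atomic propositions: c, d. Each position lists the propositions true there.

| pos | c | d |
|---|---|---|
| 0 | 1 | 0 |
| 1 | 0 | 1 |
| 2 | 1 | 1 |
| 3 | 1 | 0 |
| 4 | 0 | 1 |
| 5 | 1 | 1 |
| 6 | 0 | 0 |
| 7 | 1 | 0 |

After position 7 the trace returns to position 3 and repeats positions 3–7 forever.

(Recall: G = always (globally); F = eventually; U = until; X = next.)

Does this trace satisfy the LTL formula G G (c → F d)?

Holds

G (c → F d) holds at every position 0..7, and those are all positions ever visited, so G G (c → F d) holds.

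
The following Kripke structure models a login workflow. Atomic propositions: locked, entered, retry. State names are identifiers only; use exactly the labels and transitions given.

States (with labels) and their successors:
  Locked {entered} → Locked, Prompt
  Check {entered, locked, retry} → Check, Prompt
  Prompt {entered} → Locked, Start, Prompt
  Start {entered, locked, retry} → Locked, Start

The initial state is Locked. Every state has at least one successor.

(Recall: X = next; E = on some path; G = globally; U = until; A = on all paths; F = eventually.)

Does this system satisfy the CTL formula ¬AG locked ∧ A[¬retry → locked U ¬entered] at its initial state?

Does not hold

States satisfying locked: {Check, Start}.
States satisfying AG locked: ∅.
States satisfying ¬AG locked: {Locked, Check, Prompt, Start}.
States satisfying ¬retry → locked: {Check, Start}.
States satisfying ¬entered: ∅.
States satisfying A[¬retry → locked U ¬entered]: ∅.
States satisfying ¬AG locked ∧ A[¬retry → locked U ¬entered]: ∅.
Locked ∉ Sat(¬AG locked ∧ A[¬retry → locked U ¬entered]).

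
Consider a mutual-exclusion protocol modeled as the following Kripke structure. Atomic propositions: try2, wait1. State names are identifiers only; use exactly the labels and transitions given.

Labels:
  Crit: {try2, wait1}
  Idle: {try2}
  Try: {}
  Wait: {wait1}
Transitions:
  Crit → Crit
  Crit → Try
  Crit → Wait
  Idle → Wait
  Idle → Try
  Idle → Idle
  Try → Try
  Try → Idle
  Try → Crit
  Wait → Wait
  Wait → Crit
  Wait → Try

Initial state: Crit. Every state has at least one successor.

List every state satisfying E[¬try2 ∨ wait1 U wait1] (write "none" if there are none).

{Crit, Try, Wait}

States satisfying ¬try2 ∨ wait1: {Crit, Try, Wait}.
States satisfying wait1: {Crit, Wait}.
States satisfying E[¬try2 ∨ wait1 U wait1]: {Crit, Try, Wait}.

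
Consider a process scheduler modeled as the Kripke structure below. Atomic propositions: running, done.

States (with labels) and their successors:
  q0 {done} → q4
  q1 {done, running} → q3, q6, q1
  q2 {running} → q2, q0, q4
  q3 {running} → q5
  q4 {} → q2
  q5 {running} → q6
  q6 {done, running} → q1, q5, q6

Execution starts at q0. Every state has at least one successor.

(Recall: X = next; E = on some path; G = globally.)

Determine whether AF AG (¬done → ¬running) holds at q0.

States satisfying AG (¬done → ¬running): ∅.
States satisfying AF AG (¬done → ¬running): ∅.
There is a path from q0 along which AG (¬done → ¬running) never holds.
q0 ∉ Sat(AF AG (¬done → ¬running)).

Does not hold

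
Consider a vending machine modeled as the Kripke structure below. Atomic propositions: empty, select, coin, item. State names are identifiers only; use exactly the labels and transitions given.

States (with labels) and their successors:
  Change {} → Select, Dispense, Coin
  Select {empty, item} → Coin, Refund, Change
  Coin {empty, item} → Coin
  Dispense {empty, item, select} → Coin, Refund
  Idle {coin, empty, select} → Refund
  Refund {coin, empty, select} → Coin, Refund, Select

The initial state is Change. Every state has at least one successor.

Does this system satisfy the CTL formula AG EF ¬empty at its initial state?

States satisfying EF ¬empty: {Change, Select, Dispense, Idle, Refund}.
States satisfying AG EF ¬empty: ∅.
Coin is reachable from Change and violates EF ¬empty, so AG fails at Change.
Change ∉ Sat(AG EF ¬empty).

Violated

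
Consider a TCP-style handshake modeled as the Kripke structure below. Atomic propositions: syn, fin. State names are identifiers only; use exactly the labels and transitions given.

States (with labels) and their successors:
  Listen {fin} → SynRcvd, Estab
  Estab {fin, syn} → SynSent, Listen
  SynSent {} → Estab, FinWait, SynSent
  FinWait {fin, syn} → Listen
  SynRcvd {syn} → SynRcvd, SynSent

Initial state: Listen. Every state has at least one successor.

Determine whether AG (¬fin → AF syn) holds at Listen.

Violated

States satisfying ¬fin → AF syn: {Listen, Estab, FinWait, SynRcvd}.
States satisfying AG (¬fin → AF syn): ∅.
SynSent is reachable from Listen and violates ¬fin → AF syn, so AG fails at Listen.
Listen ∉ Sat(AG (¬fin → AF syn)).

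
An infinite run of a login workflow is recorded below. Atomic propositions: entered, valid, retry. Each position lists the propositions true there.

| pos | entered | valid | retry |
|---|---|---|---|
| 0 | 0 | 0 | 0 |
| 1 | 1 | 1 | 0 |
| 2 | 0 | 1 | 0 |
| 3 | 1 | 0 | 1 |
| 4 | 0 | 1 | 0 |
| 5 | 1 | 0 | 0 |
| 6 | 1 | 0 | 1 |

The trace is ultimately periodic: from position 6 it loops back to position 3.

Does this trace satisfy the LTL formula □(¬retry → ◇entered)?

Holds

¬retry → ◇entered holds at every position 0..6, and those are all positions ever visited, so □(¬retry → ◇entered) holds.
Positions where ¬retry holds: 0, 1, 2, 4, 5.
Check ◇entered at each: 0→ok, 1→ok, 2→ok, 4→ok, 5→ok.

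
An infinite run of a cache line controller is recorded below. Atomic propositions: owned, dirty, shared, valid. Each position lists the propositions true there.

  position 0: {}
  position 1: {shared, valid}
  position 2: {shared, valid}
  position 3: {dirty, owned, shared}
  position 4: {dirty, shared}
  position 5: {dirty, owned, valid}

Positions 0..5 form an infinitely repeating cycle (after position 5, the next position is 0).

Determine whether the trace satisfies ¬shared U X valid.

Walking from position 0: X valid first holds at position 0, and ¬shared holds at every earlier position along the way, so ¬shared U X valid holds.

Satisfied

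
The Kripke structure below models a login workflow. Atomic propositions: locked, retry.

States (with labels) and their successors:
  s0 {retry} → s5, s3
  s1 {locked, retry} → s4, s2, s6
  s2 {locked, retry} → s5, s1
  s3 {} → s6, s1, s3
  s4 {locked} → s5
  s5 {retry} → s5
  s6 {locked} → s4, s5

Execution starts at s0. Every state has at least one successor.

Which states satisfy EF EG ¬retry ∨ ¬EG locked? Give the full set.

States satisfying EG ¬retry: {s3}.
States satisfying EF EG ¬retry: {s0, s3}.
States satisfying locked: {s1, s2, s4, s6}.
States satisfying EG locked: {s1, s2}.
States satisfying ¬EG locked: {s0, s3, s4, s5, s6}.
States satisfying EF EG ¬retry ∨ ¬EG locked: {s0, s3, s4, s5, s6}.

{s0, s3, s4, s5, s6}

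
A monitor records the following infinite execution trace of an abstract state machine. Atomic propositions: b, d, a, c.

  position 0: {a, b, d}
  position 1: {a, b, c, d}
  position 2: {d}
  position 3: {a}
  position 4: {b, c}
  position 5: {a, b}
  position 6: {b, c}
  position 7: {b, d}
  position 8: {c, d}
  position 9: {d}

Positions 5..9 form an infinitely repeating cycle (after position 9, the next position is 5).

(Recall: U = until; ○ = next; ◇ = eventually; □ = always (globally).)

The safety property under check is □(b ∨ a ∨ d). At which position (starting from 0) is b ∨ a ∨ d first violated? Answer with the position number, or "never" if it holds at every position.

never

b ∨ a ∨ d holds at every position 0..9, and those are all the positions the trace ever visits, so the invariant □(b ∨ a ∨ d) is never violated.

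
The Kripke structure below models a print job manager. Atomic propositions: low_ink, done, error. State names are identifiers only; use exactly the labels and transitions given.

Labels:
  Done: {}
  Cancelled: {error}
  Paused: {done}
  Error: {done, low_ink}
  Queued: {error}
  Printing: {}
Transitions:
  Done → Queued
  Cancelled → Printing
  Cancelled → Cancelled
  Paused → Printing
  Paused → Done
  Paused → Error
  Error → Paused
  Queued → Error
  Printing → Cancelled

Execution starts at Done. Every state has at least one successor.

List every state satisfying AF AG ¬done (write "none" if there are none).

{Cancelled, Printing}

States satisfying AG ¬done: {Cancelled, Printing}.
States satisfying AF AG ¬done: {Cancelled, Printing}.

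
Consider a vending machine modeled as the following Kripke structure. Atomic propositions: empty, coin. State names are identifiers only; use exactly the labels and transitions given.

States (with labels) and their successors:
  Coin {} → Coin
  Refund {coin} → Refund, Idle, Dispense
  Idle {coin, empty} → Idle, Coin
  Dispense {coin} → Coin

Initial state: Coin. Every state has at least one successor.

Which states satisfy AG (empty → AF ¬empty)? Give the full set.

States satisfying empty → AF ¬empty: {Coin, Refund, Dispense}.
States satisfying AG (empty → AF ¬empty): {Coin, Dispense}.

{Coin, Dispense}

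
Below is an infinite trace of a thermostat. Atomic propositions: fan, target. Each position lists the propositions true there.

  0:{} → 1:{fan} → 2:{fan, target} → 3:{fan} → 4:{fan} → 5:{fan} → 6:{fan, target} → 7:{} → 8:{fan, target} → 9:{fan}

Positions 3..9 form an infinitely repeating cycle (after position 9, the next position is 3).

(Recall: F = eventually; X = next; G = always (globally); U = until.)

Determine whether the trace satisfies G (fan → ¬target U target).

fan → ¬target U target holds at every position 0..9, and those are all positions ever visited, so G (fan → ¬target U target) holds.
Positions where fan holds: 1, 2, 3, 4, 5, 6, 8, 9.
Check ¬target U target at each: 1→ok, 2→ok, 3→ok, 4→ok, 5→ok, 6→ok, 8→ok, 9→ok.

Satisfied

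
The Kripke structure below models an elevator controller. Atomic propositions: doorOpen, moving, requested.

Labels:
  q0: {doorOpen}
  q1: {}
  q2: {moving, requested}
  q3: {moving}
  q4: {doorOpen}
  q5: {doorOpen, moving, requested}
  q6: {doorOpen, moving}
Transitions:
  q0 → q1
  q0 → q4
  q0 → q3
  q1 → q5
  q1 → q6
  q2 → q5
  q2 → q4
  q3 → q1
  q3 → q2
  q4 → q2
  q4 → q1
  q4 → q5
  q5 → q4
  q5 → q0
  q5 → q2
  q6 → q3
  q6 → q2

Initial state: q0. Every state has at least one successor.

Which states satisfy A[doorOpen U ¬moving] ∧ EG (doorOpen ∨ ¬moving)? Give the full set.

{q0, q1, q4}

States satisfying doorOpen: {q0, q4, q5, q6}.
States satisfying ¬moving: {q0, q1, q4}.
States satisfying A[doorOpen U ¬moving]: {q0, q1, q4}.
States satisfying doorOpen ∨ ¬moving: {q0, q1, q4, q5, q6}.
States satisfying EG (doorOpen ∨ ¬moving): {q0, q1, q4, q5}.
States satisfying A[doorOpen U ¬moving] ∧ EG (doorOpen ∨ ¬moving): {q0, q1, q4}.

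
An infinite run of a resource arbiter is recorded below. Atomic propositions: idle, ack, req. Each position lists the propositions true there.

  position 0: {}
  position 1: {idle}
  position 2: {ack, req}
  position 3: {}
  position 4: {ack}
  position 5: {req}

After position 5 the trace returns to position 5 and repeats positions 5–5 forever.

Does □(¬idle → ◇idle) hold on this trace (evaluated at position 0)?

¬idle → ◇idle must hold at every position from 0 onward. It fails at position 2, so □(¬idle → ◇idle) is false.
Positions where ¬idle holds: 0, 2, 3, 4, 5.
Check ◇idle at each: 0→ok, 2→fails, 3→fails, 4→fails, 5→fails.

Violated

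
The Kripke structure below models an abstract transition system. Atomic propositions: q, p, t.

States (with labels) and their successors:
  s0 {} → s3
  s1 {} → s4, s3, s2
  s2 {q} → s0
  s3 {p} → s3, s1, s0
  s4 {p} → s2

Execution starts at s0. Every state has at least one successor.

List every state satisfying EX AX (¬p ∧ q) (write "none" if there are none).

States satisfying AX (¬p ∧ q): {s4}.
States satisfying EX AX (¬p ∧ q): {s1}.

{s1}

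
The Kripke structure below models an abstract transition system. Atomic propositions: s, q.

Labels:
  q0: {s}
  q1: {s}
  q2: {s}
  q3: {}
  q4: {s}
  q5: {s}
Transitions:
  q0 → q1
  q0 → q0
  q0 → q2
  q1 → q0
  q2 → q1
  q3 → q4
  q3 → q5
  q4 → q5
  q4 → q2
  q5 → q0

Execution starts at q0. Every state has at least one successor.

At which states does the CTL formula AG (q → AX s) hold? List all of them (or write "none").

{q0, q1, q2, q3, q4, q5}

States satisfying q → AX s: {q0, q1, q2, q3, q4, q5}.
States satisfying AG (q → AX s): {q0, q1, q2, q3, q4, q5}.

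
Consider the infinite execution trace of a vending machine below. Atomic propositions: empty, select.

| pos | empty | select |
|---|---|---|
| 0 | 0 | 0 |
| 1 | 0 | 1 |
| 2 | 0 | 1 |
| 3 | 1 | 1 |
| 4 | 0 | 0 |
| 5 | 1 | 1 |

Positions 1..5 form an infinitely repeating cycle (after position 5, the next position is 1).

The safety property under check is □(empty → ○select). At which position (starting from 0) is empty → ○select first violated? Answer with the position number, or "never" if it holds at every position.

Check empty → ○select at each position in order: 0 ✓, 1 ✓, 2 ✓.
At position 3 the labels are {empty, select} and the next position 4 has {}, so empty → ○select is false there. This is the first violation.

3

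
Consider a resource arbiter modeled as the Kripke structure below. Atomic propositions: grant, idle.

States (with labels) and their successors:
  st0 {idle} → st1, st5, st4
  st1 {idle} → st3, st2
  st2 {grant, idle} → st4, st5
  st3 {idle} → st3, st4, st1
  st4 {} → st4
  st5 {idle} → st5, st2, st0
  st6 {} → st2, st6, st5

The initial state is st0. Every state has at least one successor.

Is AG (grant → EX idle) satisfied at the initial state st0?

Holds

States satisfying grant → EX idle: {st0, st1, st2, st3, st4, st5, st6}.
States satisfying AG (grant → EX idle): {st0, st1, st2, st3, st4, st5, st6}.
Every state reachable from st0 satisfies grant → EX idle.
st0 ∈ Sat(AG (grant → EX idle)).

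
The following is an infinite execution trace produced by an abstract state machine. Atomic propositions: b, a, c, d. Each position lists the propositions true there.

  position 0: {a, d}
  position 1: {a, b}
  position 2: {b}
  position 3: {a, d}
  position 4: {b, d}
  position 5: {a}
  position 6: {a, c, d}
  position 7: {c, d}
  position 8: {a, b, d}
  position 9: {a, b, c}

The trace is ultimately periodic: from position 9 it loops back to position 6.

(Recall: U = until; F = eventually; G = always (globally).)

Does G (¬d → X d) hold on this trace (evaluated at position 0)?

¬d → X d must hold at every position from 0 onward. It fails at position 1, so G (¬d → X d) is false.
Positions where ¬d holds: 1, 2, 5, 9.
Check X d at each: 1→fails, 2→ok, 5→ok, 9→ok.

No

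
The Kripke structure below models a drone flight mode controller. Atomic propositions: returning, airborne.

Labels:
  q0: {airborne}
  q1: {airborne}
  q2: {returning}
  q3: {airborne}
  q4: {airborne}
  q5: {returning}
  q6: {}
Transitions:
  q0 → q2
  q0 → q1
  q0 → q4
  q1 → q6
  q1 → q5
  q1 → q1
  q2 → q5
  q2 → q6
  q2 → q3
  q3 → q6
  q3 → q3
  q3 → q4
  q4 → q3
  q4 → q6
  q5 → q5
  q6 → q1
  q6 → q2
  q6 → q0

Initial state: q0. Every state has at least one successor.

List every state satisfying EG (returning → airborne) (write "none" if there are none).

States satisfying returning → airborne: {q0, q1, q3, q4, q6}.
States satisfying EG (returning → airborne): {q0, q1, q3, q4, q6}.

{q0, q1, q3, q4, q6}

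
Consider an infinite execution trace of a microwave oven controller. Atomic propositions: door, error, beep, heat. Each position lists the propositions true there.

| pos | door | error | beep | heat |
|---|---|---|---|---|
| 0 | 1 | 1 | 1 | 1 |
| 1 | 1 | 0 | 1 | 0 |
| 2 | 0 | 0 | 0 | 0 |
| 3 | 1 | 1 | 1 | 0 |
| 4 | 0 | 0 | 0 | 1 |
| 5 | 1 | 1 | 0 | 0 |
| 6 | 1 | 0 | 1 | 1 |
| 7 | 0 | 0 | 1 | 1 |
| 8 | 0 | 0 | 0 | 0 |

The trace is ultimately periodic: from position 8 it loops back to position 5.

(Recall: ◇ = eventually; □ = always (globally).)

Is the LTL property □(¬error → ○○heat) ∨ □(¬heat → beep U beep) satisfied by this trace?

¬error → ○○heat must hold at every position from 0 onward. It fails at position 1, so □(¬error → ○○heat) is false.
Positions where ¬error holds: 1, 2, 4, 6, 7, 8.
Check ○○heat at each: 1→fails, 2→ok, 4→ok, 6→fails, 7→fails, 8→ok.
¬heat → beep U beep must hold at every position from 0 onward. It fails at position 2, so □(¬heat → beep U beep) is false.
Positions where ¬heat holds: 1, 2, 3, 5, 8.
Check beep U beep at each: 1→ok, 2→fails, 3→ok, 5→fails, 8→fails.
At position 0: □(¬error → ○○heat) is false; □(¬heat → beep U beep) is false; so □(¬error → ○○heat) ∨ □(¬heat → beep U beep) is false.

No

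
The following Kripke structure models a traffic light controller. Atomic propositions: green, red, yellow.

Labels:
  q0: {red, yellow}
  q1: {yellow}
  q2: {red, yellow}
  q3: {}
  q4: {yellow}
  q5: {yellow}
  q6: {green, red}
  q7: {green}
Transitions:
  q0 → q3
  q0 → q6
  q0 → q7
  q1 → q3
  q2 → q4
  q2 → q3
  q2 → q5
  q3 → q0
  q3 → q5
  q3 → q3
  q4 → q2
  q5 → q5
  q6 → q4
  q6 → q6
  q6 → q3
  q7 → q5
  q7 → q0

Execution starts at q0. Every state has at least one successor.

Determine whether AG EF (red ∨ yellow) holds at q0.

States satisfying EF (red ∨ yellow): {q0, q1, q2, q3, q4, q5, q6, q7}.
States satisfying AG EF (red ∨ yellow): {q0, q1, q2, q3, q4, q5, q6, q7}.
Every state reachable from q0 satisfies EF (red ∨ yellow).
q0 ∈ Sat(AG EF (red ∨ yellow)).

Yes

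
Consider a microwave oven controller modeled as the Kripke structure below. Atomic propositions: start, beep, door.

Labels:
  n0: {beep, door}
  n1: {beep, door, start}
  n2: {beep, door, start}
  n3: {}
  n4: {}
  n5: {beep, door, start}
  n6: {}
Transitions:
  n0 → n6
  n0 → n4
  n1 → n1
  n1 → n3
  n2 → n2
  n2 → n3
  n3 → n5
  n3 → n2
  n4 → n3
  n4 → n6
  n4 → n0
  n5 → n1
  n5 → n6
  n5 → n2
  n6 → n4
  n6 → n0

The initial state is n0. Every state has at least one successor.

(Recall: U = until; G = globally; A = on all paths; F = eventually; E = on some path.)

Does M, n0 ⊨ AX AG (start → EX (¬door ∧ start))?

Violated

States satisfying AG (start → EX (¬door ∧ start)): ∅.
States satisfying AX AG (start → EX (¬door ∧ start)): ∅.
n0 ∉ Sat(AX AG (start → EX (¬door ∧ start))).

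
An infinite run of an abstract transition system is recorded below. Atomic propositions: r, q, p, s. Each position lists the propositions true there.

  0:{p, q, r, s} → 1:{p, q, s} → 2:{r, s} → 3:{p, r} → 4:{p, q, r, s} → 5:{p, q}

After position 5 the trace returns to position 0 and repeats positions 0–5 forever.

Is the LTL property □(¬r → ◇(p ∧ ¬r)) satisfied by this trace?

¬r → ◇(p ∧ ¬r) holds at every position 0..5, and those are all positions ever visited, so □(¬r → ◇(p ∧ ¬r)) holds.
Positions where ¬r holds: 1, 5.
Check ◇(p ∧ ¬r) at each: 1→ok, 5→ok.

Yes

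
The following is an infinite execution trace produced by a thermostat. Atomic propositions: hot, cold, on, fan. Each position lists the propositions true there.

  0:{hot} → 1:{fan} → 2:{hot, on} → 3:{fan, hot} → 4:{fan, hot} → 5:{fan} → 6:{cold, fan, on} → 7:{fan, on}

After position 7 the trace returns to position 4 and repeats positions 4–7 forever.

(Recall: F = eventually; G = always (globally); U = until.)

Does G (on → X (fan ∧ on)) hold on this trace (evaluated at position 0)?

on → X (fan ∧ on) must hold at every position from 0 onward. It fails at position 2, so G (on → X (fan ∧ on)) is false.
Positions where on holds: 2, 6, 7.
Check X (fan ∧ on) at each: 2→fails, 6→ok, 7→fails.

Violated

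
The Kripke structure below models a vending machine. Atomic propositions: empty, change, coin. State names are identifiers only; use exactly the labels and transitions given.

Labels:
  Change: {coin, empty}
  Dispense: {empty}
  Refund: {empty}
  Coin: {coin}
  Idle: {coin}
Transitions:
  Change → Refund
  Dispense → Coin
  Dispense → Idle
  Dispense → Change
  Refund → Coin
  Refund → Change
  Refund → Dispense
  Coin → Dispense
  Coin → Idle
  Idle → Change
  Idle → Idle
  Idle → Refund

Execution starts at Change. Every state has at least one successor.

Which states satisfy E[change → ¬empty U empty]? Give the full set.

States satisfying change → ¬empty: {Change, Dispense, Refund, Coin, Idle}.
States satisfying empty: {Change, Dispense, Refund}.
States satisfying E[change → ¬empty U empty]: {Change, Dispense, Refund, Coin, Idle}.

{Change, Dispense, Refund, Coin, Idle}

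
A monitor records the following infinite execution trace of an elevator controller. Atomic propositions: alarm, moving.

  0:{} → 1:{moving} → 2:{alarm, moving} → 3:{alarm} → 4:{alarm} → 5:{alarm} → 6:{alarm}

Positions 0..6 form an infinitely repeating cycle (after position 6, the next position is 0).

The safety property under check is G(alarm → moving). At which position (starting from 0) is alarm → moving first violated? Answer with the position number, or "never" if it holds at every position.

3

Check alarm → moving at each position in order: 0 ✓, 1 ✓, 2 ✓.
At position 3 the labels are {alarm}, so alarm → moving is false there. This is the first violation.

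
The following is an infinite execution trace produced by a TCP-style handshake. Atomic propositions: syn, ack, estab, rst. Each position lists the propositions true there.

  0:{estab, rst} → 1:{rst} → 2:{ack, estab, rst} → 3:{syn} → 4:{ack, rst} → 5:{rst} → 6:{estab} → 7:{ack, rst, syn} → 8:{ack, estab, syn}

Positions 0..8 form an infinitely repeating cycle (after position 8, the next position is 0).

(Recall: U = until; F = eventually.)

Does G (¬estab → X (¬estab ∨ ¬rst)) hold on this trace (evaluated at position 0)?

¬estab → X (¬estab ∨ ¬rst) must hold at every position from 0 onward. It fails at position 1, so G (¬estab → X (¬estab ∨ ¬rst)) is false.
Positions where ¬estab holds: 1, 3, 4, 5, 7.
Check X (¬estab ∨ ¬rst) at each: 1→fails, 3→ok, 4→ok, 5→ok, 7→ok.

No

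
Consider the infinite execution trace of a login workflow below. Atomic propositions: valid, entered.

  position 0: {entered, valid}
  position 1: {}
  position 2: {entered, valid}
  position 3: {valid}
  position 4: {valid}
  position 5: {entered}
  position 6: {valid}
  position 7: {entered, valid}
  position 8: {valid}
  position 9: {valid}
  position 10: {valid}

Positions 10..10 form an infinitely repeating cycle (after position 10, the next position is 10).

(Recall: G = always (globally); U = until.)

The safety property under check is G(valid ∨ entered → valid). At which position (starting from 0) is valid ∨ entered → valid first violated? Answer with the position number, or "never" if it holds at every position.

5

Check valid ∨ entered → valid at each position in order: 0 ✓, 1 ✓, 2 ✓, 3 ✓, 4 ✓.
At position 5 the labels are {entered}, so valid ∨ entered → valid is false there. This is the first violation.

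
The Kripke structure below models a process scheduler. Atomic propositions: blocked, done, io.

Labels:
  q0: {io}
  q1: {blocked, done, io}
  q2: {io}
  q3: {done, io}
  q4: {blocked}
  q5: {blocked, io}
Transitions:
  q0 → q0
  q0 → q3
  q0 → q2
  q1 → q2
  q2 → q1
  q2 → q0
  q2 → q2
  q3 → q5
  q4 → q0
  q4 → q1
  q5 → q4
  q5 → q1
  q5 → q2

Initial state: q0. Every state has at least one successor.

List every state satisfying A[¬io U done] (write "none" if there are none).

States satisfying ¬io: {q4}.
States satisfying done: {q1, q3}.
States satisfying A[¬io U done]: {q1, q3}.

{q1, q3}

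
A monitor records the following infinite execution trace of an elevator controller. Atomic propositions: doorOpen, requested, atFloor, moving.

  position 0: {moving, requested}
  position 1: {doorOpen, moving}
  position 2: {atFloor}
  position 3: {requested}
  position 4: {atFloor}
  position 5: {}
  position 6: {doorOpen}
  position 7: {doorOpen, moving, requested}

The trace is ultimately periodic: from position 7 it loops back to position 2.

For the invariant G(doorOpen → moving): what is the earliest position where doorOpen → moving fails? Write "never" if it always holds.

Check doorOpen → moving at each position in order: 0 ✓, 1 ✓, 2 ✓, 3 ✓, 4 ✓, 5 ✓.
At position 6 the labels are {doorOpen}, so doorOpen → moving is false there. This is the first violation.

6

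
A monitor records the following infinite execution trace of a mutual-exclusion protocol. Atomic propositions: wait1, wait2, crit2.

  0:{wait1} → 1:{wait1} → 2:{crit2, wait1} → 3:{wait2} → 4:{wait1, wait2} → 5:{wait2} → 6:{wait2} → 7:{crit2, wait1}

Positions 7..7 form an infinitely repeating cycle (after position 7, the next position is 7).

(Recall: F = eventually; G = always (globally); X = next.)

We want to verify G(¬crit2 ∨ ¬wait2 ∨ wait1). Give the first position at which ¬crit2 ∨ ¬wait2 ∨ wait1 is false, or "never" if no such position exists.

never

¬crit2 ∨ ¬wait2 ∨ wait1 holds at every position 0..7, and those are all the positions the trace ever visits, so the invariant G(¬crit2 ∨ ¬wait2 ∨ wait1) is never violated.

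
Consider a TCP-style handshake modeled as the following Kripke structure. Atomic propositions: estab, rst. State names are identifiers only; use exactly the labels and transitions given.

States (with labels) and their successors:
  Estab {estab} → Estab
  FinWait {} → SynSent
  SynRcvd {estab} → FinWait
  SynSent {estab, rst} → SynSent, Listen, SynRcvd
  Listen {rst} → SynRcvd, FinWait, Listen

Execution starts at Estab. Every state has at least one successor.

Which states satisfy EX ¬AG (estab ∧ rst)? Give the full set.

States satisfying ¬AG (estab ∧ rst): {Estab, FinWait, SynRcvd, SynSent, Listen}.
States satisfying EX ¬AG (estab ∧ rst): {Estab, FinWait, SynRcvd, SynSent, Listen}.

{Estab, FinWait, SynRcvd, SynSent, Listen}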